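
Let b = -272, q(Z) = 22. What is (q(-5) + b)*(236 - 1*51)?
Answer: -46250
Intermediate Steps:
(q(-5) + b)*(236 - 1*51) = (22 - 272)*(236 - 1*51) = -250*(236 - 51) = -250*185 = -46250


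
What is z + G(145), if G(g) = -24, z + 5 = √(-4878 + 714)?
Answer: -29 + 2*I*√1041 ≈ -29.0 + 64.529*I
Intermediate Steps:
z = -5 + 2*I*√1041 (z = -5 + √(-4878 + 714) = -5 + √(-4164) = -5 + 2*I*√1041 ≈ -5.0 + 64.529*I)
z + G(145) = (-5 + 2*I*√1041) - 24 = -29 + 2*I*√1041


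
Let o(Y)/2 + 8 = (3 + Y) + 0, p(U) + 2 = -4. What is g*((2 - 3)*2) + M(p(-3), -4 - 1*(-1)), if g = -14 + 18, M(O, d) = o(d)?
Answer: -24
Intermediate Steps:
p(U) = -6 (p(U) = -2 - 4 = -6)
o(Y) = -10 + 2*Y (o(Y) = -16 + 2*((3 + Y) + 0) = -16 + 2*(3 + Y) = -16 + (6 + 2*Y) = -10 + 2*Y)
M(O, d) = -10 + 2*d
g = 4
g*((2 - 3)*2) + M(p(-3), -4 - 1*(-1)) = 4*((2 - 3)*2) + (-10 + 2*(-4 - 1*(-1))) = 4*(-1*2) + (-10 + 2*(-4 + 1)) = 4*(-2) + (-10 + 2*(-3)) = -8 + (-10 - 6) = -8 - 16 = -24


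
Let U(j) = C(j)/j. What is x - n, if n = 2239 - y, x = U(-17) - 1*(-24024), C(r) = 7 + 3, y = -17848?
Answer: 66919/17 ≈ 3936.4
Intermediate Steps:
C(r) = 10
U(j) = 10/j
x = 408398/17 (x = 10/(-17) - 1*(-24024) = 10*(-1/17) + 24024 = -10/17 + 24024 = 408398/17 ≈ 24023.)
n = 20087 (n = 2239 - 1*(-17848) = 2239 + 17848 = 20087)
x - n = 408398/17 - 1*20087 = 408398/17 - 20087 = 66919/17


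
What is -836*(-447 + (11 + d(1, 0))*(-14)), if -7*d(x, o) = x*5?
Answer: 494076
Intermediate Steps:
d(x, o) = -5*x/7 (d(x, o) = -x*5/7 = -5*x/7)
-836*(-447 + (11 + d(1, 0))*(-14)) = -836*(-447 + (11 - 5/7*1)*(-14)) = -836*(-447 + (11 - 5/7)*(-14)) = -836*(-447 + (72/7)*(-14)) = -836*(-447 - 144) = -836*(-591) = 494076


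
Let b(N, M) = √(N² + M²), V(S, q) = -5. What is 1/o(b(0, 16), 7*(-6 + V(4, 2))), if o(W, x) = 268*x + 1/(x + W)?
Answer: -61/1258797 ≈ -4.8459e-5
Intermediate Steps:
b(N, M) = √(M² + N²)
o(W, x) = 1/(W + x) + 268*x (o(W, x) = 268*x + 1/(W + x) = 1/(W + x) + 268*x)
1/o(b(0, 16), 7*(-6 + V(4, 2))) = 1/((1 + 268*(7*(-6 - 5))² + 268*√(16² + 0²)*(7*(-6 - 5)))/(√(16² + 0²) + 7*(-6 - 5))) = 1/((1 + 268*(7*(-11))² + 268*√(256 + 0)*(7*(-11)))/(√(256 + 0) + 7*(-11))) = 1/((1 + 268*(-77)² + 268*√256*(-77))/(√256 - 77)) = 1/((1 + 268*5929 + 268*16*(-77))/(16 - 77)) = 1/((1 + 1588972 - 330176)/(-61)) = 1/(-1/61*1258797) = 1/(-1258797/61) = -61/1258797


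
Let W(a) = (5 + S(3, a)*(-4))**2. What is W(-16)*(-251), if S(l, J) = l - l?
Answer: -6275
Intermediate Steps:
S(l, J) = 0
W(a) = 25 (W(a) = (5 + 0*(-4))**2 = (5 + 0)**2 = 5**2 = 25)
W(-16)*(-251) = 25*(-251) = -6275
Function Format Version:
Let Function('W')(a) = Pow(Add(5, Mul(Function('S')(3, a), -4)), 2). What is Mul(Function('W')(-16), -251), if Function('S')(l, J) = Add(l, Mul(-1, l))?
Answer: -6275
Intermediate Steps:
Function('S')(l, J) = 0
Function('W')(a) = 25 (Function('W')(a) = Pow(Add(5, Mul(0, -4)), 2) = Pow(Add(5, 0), 2) = Pow(5, 2) = 25)
Mul(Function('W')(-16), -251) = Mul(25, -251) = -6275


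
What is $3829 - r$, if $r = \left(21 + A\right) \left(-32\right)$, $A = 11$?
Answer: $4853$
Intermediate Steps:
$r = -1024$ ($r = \left(21 + 11\right) \left(-32\right) = 32 \left(-32\right) = -1024$)
$3829 - r = 3829 - -1024 = 3829 + 1024 = 4853$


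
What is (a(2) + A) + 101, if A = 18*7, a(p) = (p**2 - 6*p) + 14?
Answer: 233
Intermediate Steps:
a(p) = 14 + p**2 - 6*p
A = 126
(a(2) + A) + 101 = ((14 + 2**2 - 6*2) + 126) + 101 = ((14 + 4 - 12) + 126) + 101 = (6 + 126) + 101 = 132 + 101 = 233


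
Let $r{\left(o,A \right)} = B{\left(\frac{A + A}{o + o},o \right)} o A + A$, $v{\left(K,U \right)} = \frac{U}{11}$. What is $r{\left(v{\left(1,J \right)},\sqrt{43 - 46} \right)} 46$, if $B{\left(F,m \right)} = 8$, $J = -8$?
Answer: $- \frac{2438 i \sqrt{3}}{11} \approx - 383.89 i$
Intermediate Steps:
$v{\left(K,U \right)} = \frac{U}{11}$ ($v{\left(K,U \right)} = U \frac{1}{11} = \frac{U}{11}$)
$r{\left(o,A \right)} = A + 8 A o$ ($r{\left(o,A \right)} = 8 o A + A = 8 A o + A = A + 8 A o$)
$r{\left(v{\left(1,J \right)},\sqrt{43 - 46} \right)} 46 = \sqrt{43 - 46} \left(1 + 8 \cdot \frac{1}{11} \left(-8\right)\right) 46 = \sqrt{-3} \left(1 + 8 \left(- \frac{8}{11}\right)\right) 46 = i \sqrt{3} \left(1 - \frac{64}{11}\right) 46 = i \sqrt{3} \left(- \frac{53}{11}\right) 46 = - \frac{53 i \sqrt{3}}{11} \cdot 46 = - \frac{2438 i \sqrt{3}}{11}$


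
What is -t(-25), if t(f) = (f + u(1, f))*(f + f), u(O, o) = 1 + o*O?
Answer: -2450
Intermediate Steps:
u(O, o) = 1 + O*o
t(f) = 2*f*(1 + 2*f) (t(f) = (f + (1 + 1*f))*(f + f) = (f + (1 + f))*(2*f) = (1 + 2*f)*(2*f) = 2*f*(1 + 2*f))
-t(-25) = -2*(-25)*(1 + 2*(-25)) = -2*(-25)*(1 - 50) = -2*(-25)*(-49) = -1*2450 = -2450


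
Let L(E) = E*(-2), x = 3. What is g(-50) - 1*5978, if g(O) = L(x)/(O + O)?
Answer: -298897/50 ≈ -5977.9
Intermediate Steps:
L(E) = -2*E
g(O) = -3/O (g(O) = (-2*3)/(O + O) = -6*1/(2*O) = -3/O)
g(-50) - 1*5978 = -3/(-50) - 1*5978 = -3*(-1/50) - 5978 = 3/50 - 5978 = -298897/50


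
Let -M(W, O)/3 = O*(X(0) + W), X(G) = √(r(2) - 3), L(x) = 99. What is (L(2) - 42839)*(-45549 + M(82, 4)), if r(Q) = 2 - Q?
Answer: 1988820420 + 512880*I*√3 ≈ 1.9888e+9 + 8.8833e+5*I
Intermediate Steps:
X(G) = I*√3 (X(G) = √((2 - 1*2) - 3) = √((2 - 2) - 3) = √(0 - 3) = √(-3) = I*√3)
M(W, O) = -3*O*(W + I*√3) (M(W, O) = -3*O*(I*√3 + W) = -3*O*(W + I*√3))
(L(2) - 42839)*(-45549 + M(82, 4)) = (99 - 42839)*(-45549 - 3*4*(82 + I*√3)) = -42740*(-45549 + (-984 - 12*I*√3)) = -42740*(-46533 - 12*I*√3) = 1988820420 + 512880*I*√3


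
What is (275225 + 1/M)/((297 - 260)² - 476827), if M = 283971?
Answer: -39077959238/67508141859 ≈ -0.57886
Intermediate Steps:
(275225 + 1/M)/((297 - 260)² - 476827) = (275225 + 1/283971)/((297 - 260)² - 476827) = (275225 + 1/283971)/(37² - 476827) = 78155918476/(283971*(1369 - 476827)) = (78155918476/283971)/(-475458) = (78155918476/283971)*(-1/475458) = -39077959238/67508141859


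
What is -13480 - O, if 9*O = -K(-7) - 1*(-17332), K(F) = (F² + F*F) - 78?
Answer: -138632/9 ≈ -15404.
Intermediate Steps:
K(F) = -78 + 2*F² (K(F) = (F² + F²) - 78 = 2*F² - 78 = -78 + 2*F²)
O = 17312/9 (O = (-(-78 + 2*(-7)²) - 1*(-17332))/9 = (-(-78 + 2*49) + 17332)/9 = (-(-78 + 98) + 17332)/9 = (-1*20 + 17332)/9 = (-20 + 17332)/9 = (⅑)*17312 = 17312/9 ≈ 1923.6)
-13480 - O = -13480 - 1*17312/9 = -13480 - 17312/9 = -138632/9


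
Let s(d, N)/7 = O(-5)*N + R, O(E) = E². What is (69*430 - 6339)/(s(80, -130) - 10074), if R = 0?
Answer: -2121/2984 ≈ -0.71079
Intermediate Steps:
s(d, N) = 175*N (s(d, N) = 7*((-5)²*N + 0) = 7*(25*N + 0) = 7*(25*N) = 175*N)
(69*430 - 6339)/(s(80, -130) - 10074) = (69*430 - 6339)/(175*(-130) - 10074) = (29670 - 6339)/(-22750 - 10074) = 23331/(-32824) = 23331*(-1/32824) = -2121/2984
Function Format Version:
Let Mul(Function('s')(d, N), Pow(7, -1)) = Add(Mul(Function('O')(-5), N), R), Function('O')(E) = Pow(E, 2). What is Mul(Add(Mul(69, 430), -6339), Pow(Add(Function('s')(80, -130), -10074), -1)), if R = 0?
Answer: Rational(-2121, 2984) ≈ -0.71079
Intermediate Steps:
Function('s')(d, N) = Mul(175, N) (Function('s')(d, N) = Mul(7, Add(Mul(Pow(-5, 2), N), 0)) = Mul(7, Add(Mul(25, N), 0)) = Mul(7, Mul(25, N)) = Mul(175, N))
Mul(Add(Mul(69, 430), -6339), Pow(Add(Function('s')(80, -130), -10074), -1)) = Mul(Add(Mul(69, 430), -6339), Pow(Add(Mul(175, -130), -10074), -1)) = Mul(Add(29670, -6339), Pow(Add(-22750, -10074), -1)) = Mul(23331, Pow(-32824, -1)) = Mul(23331, Rational(-1, 32824)) = Rational(-2121, 2984)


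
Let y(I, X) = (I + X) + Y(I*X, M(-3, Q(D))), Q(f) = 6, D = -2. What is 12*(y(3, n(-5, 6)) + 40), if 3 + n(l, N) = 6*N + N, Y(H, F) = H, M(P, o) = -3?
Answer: 2388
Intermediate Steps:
n(l, N) = -3 + 7*N (n(l, N) = -3 + (6*N + N) = -3 + 7*N)
y(I, X) = I + X + I*X (y(I, X) = (I + X) + I*X = I + X + I*X)
12*(y(3, n(-5, 6)) + 40) = 12*((3 + (-3 + 7*6) + 3*(-3 + 7*6)) + 40) = 12*((3 + (-3 + 42) + 3*(-3 + 42)) + 40) = 12*((3 + 39 + 3*39) + 40) = 12*((3 + 39 + 117) + 40) = 12*(159 + 40) = 12*199 = 2388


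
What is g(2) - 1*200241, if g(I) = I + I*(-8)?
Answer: -200255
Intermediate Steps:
g(I) = -7*I (g(I) = I - 8*I = -7*I)
g(2) - 1*200241 = -7*2 - 1*200241 = -14 - 200241 = -200255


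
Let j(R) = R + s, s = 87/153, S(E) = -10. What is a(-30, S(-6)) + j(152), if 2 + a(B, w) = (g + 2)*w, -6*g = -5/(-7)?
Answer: 47038/357 ≈ 131.76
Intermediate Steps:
g = -5/42 (g = -(-5)/(6*(-7)) = -(-5)*(-1)/(6*7) = -1/6*5/7 = -5/42 ≈ -0.11905)
a(B, w) = -2 + 79*w/42 (a(B, w) = -2 + (-5/42 + 2)*w = -2 + 79*w/42)
s = 29/51 (s = 87*(1/153) = 29/51 ≈ 0.56863)
j(R) = 29/51 + R (j(R) = R + 29/51 = 29/51 + R)
a(-30, S(-6)) + j(152) = (-2 + (79/42)*(-10)) + (29/51 + 152) = (-2 - 395/21) + 7781/51 = -437/21 + 7781/51 = 47038/357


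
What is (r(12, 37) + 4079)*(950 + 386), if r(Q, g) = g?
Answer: 5498976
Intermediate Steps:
(r(12, 37) + 4079)*(950 + 386) = (37 + 4079)*(950 + 386) = 4116*1336 = 5498976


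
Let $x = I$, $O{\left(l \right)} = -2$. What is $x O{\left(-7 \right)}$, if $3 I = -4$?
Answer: $\frac{8}{3} \approx 2.6667$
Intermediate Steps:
$I = - \frac{4}{3}$ ($I = \frac{1}{3} \left(-4\right) = - \frac{4}{3} \approx -1.3333$)
$x = - \frac{4}{3} \approx -1.3333$
$x O{\left(-7 \right)} = \left(- \frac{4}{3}\right) \left(-2\right) = \frac{8}{3}$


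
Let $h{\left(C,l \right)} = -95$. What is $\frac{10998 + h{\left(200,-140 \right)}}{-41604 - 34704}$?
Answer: $- \frac{10903}{76308} \approx -0.14288$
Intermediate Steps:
$\frac{10998 + h{\left(200,-140 \right)}}{-41604 - 34704} = \frac{10998 - 95}{-41604 - 34704} = \frac{10903}{-76308} = 10903 \left(- \frac{1}{76308}\right) = - \frac{10903}{76308}$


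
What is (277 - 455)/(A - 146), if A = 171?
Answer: -178/25 ≈ -7.1200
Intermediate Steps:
(277 - 455)/(A - 146) = (277 - 455)/(171 - 146) = -178/25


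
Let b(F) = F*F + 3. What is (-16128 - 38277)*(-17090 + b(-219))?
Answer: -1679699970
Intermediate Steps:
b(F) = 3 + F² (b(F) = F² + 3 = 3 + F²)
(-16128 - 38277)*(-17090 + b(-219)) = (-16128 - 38277)*(-17090 + (3 + (-219)²)) = -54405*(-17090 + (3 + 47961)) = -54405*(-17090 + 47964) = -54405*30874 = -1679699970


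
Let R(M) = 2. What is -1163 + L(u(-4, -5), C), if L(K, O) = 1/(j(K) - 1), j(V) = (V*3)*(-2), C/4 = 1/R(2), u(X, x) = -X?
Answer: -29076/25 ≈ -1163.0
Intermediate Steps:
C = 2 (C = 4/2 = 4*(½) = 2)
j(V) = -6*V (j(V) = (3*V)*(-2) = -6*V)
L(K, O) = 1/(-1 - 6*K) (L(K, O) = 1/(-6*K - 1) = 1/(-1 - 6*K))
-1163 + L(u(-4, -5), C) = -1163 - 1/(1 + 6*(-1*(-4))) = -1163 - 1/(1 + 6*4) = -1163 - 1/(1 + 24) = -1163 - 1/25 = -29076/25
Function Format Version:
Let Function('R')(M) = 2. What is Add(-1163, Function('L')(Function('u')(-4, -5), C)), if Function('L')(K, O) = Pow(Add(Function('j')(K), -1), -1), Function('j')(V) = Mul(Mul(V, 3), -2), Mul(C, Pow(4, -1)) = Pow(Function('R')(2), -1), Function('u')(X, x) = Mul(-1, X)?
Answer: Rational(-29076, 25) ≈ -1163.0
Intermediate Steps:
C = 2 (C = Mul(4, Pow(2, -1)) = Mul(4, Rational(1, 2)) = 2)
Function('j')(V) = Mul(-6, V) (Function('j')(V) = Mul(Mul(3, V), -2) = Mul(-6, V))
Function('L')(K, O) = Pow(Add(-1, Mul(-6, K)), -1) (Function('L')(K, O) = Pow(Add(Mul(-6, K), -1), -1) = Pow(Add(-1, Mul(-6, K)), -1))
Add(-1163, Function('L')(Function('u')(-4, -5), C)) = Add(-1163, Mul(-1, Pow(Add(1, Mul(6, Mul(-1, -4))), -1))) = Add(-1163, Mul(-1, Pow(Add(1, Mul(6, 4)), -1))) = Add(-1163, Mul(-1, Pow(Add(1, 24), -1))) = Add(-1163, Mul(-1, Pow(25, -1))) = Add(-1163, Mul(-1, Rational(1, 25))) = Add(-1163, Rational(-1, 25)) = Rational(-29076, 25)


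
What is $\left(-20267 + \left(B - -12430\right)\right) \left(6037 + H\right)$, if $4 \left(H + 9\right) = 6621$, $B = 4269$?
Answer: $-27413836$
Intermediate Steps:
$H = \frac{6585}{4}$ ($H = -9 + \frac{1}{4} \cdot 6621 = -9 + \frac{6621}{4} = \frac{6585}{4} \approx 1646.3$)
$\left(-20267 + \left(B - -12430\right)\right) \left(6037 + H\right) = \left(-20267 + \left(4269 - -12430\right)\right) \left(6037 + \frac{6585}{4}\right) = \left(-20267 + \left(4269 + 12430\right)\right) \frac{30733}{4} = \left(-20267 + 16699\right) \frac{30733}{4} = \left(-3568\right) \frac{30733}{4} = -27413836$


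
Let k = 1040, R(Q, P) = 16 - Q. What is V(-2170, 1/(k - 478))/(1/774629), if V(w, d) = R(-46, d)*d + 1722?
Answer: 374853043277/281 ≈ 1.3340e+9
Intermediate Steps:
V(w, d) = 1722 + 62*d (V(w, d) = (16 - 1*(-46))*d + 1722 = (16 + 46)*d + 1722 = 62*d + 1722 = 1722 + 62*d)
V(-2170, 1/(k - 478))/(1/774629) = (1722 + 62/(1040 - 478))/(1/774629) = (1722 + 62/562)/(1/774629) = (1722 + 62*(1/562))*774629 = (1722 + 31/281)*774629 = (483913/281)*774629 = 374853043277/281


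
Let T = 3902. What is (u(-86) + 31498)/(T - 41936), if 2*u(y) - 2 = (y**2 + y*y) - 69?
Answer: -25907/25356 ≈ -1.0217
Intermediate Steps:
u(y) = -67/2 + y**2 (u(y) = 1 + ((y**2 + y*y) - 69)/2 = 1 + ((y**2 + y**2) - 69)/2 = 1 + (2*y**2 - 69)/2 = 1 + (-69 + 2*y**2)/2 = 1 + (-69/2 + y**2) = -67/2 + y**2)
(u(-86) + 31498)/(T - 41936) = ((-67/2 + (-86)**2) + 31498)/(3902 - 41936) = ((-67/2 + 7396) + 31498)/(-38034) = (14725/2 + 31498)*(-1/38034) = (77721/2)*(-1/38034) = -25907/25356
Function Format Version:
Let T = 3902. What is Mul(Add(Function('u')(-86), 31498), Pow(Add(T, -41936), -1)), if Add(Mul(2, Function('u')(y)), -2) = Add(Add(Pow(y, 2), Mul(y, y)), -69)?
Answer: Rational(-25907, 25356) ≈ -1.0217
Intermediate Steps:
Function('u')(y) = Add(Rational(-67, 2), Pow(y, 2)) (Function('u')(y) = Add(1, Mul(Rational(1, 2), Add(Add(Pow(y, 2), Mul(y, y)), -69))) = Add(1, Mul(Rational(1, 2), Add(Add(Pow(y, 2), Pow(y, 2)), -69))) = Add(1, Mul(Rational(1, 2), Add(Mul(2, Pow(y, 2)), -69))) = Add(1, Mul(Rational(1, 2), Add(-69, Mul(2, Pow(y, 2))))) = Add(1, Add(Rational(-69, 2), Pow(y, 2))) = Add(Rational(-67, 2), Pow(y, 2)))
Mul(Add(Function('u')(-86), 31498), Pow(Add(T, -41936), -1)) = Mul(Add(Add(Rational(-67, 2), Pow(-86, 2)), 31498), Pow(Add(3902, -41936), -1)) = Mul(Add(Add(Rational(-67, 2), 7396), 31498), Pow(-38034, -1)) = Mul(Add(Rational(14725, 2), 31498), Rational(-1, 38034)) = Mul(Rational(77721, 2), Rational(-1, 38034)) = Rational(-25907, 25356)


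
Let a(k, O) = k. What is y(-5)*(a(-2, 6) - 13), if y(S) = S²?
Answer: -375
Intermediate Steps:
y(-5)*(a(-2, 6) - 13) = (-5)²*(-2 - 13) = 25*(-15) = -375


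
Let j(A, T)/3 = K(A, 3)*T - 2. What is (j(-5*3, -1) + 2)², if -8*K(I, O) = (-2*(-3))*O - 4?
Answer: 25/16 ≈ 1.5625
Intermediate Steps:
K(I, O) = ½ - 3*O/4 (K(I, O) = -((-2*(-3))*O - 4)/8 = -(6*O - 4)/8 = -(-4 + 6*O)/8 = ½ - 3*O/4)
j(A, T) = -6 - 21*T/4 (j(A, T) = 3*((½ - ¾*3)*T - 2) = 3*((½ - 9/4)*T - 2) = 3*(-7*T/4 - 2) = 3*(-2 - 7*T/4) = -6 - 21*T/4)
(j(-5*3, -1) + 2)² = ((-6 - 21/4*(-1)) + 2)² = ((-6 + 21/4) + 2)² = (-¾ + 2)² = (5/4)² = 25/16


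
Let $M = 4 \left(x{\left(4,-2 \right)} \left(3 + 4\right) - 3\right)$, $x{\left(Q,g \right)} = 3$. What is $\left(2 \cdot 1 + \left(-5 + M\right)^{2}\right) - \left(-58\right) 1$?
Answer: $4549$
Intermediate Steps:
$M = 72$ ($M = 4 \left(3 \left(3 + 4\right) - 3\right) = 4 \left(3 \cdot 7 - 3\right) = 4 \left(21 - 3\right) = 4 \cdot 18 = 72$)
$\left(2 \cdot 1 + \left(-5 + M\right)^{2}\right) - \left(-58\right) 1 = \left(2 \cdot 1 + \left(-5 + 72\right)^{2}\right) - \left(-58\right) 1 = \left(2 + 67^{2}\right) - -58 = \left(2 + 4489\right) + 58 = 4491 + 58 = 4549$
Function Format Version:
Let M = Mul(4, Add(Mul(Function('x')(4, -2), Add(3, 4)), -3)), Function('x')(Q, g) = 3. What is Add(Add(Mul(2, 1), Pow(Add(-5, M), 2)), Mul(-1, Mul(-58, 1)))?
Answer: 4549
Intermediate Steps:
M = 72 (M = Mul(4, Add(Mul(3, Add(3, 4)), -3)) = Mul(4, Add(Mul(3, 7), -3)) = Mul(4, Add(21, -3)) = Mul(4, 18) = 72)
Add(Add(Mul(2, 1), Pow(Add(-5, M), 2)), Mul(-1, Mul(-58, 1))) = Add(Add(Mul(2, 1), Pow(Add(-5, 72), 2)), Mul(-1, Mul(-58, 1))) = Add(Add(2, Pow(67, 2)), Mul(-1, -58)) = Add(Add(2, 4489), 58) = Add(4491, 58) = 4549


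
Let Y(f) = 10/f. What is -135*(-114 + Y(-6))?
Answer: 15615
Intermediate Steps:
-135*(-114 + Y(-6)) = -135*(-114 + 10/(-6)) = -135*(-114 + 10*(-⅙)) = -135*(-114 - 5/3) = -135*(-347/3) = 15615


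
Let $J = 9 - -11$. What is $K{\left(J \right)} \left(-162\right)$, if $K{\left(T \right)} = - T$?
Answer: $3240$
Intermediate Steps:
$J = 20$ ($J = 9 + 11 = 20$)
$K{\left(J \right)} \left(-162\right) = \left(-1\right) 20 \left(-162\right) = \left(-20\right) \left(-162\right) = 3240$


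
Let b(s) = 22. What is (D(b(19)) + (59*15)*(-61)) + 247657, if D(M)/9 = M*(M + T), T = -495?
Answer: 100018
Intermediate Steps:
D(M) = 9*M*(-495 + M) (D(M) = 9*(M*(M - 495)) = 9*(M*(-495 + M)) = 9*M*(-495 + M))
(D(b(19)) + (59*15)*(-61)) + 247657 = (9*22*(-495 + 22) + (59*15)*(-61)) + 247657 = (9*22*(-473) + 885*(-61)) + 247657 = (-93654 - 53985) + 247657 = -147639 + 247657 = 100018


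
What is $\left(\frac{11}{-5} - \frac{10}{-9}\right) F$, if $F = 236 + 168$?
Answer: $- \frac{19796}{45} \approx -439.91$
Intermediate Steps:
$F = 404$
$\left(\frac{11}{-5} - \frac{10}{-9}\right) F = \left(\frac{11}{-5} - \frac{10}{-9}\right) 404 = \left(11 \left(- \frac{1}{5}\right) - - \frac{10}{9}\right) 404 = \left(- \frac{11}{5} + \frac{10}{9}\right) 404 = \left(- \frac{49}{45}\right) 404 = - \frac{19796}{45}$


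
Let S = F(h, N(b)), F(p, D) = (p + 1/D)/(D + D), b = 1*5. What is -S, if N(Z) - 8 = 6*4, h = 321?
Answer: -10273/2048 ≈ -5.0161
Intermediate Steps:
b = 5
N(Z) = 32 (N(Z) = 8 + 6*4 = 8 + 24 = 32)
F(p, D) = (p + 1/D)/(2*D) (F(p, D) = (p + 1/D)/((2*D)) = (p + 1/D)*(1/(2*D)) = (p + 1/D)/(2*D))
S = 10273/2048 (S = (½)*(1 + 32*321)/32² = (½)*(1/1024)*(1 + 10272) = (½)*(1/1024)*10273 = 10273/2048 ≈ 5.0161)
-S = -1*10273/2048 = -10273/2048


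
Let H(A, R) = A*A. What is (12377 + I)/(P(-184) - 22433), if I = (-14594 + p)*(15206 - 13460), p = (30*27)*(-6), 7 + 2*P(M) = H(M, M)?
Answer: 67908614/11017 ≈ 6164.0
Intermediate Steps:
H(A, R) = A²
P(M) = -7/2 + M²/2
p = -4860 (p = 810*(-6) = -4860)
I = -33966684 (I = (-14594 - 4860)*(15206 - 13460) = -19454*1746 = -33966684)
(12377 + I)/(P(-184) - 22433) = (12377 - 33966684)/((-7/2 + (½)*(-184)²) - 22433) = -33954307/((-7/2 + (½)*33856) - 22433) = -33954307/((-7/2 + 16928) - 22433) = -33954307/(33849/2 - 22433) = -33954307/(-11017/2) = -33954307*(-2/11017) = 67908614/11017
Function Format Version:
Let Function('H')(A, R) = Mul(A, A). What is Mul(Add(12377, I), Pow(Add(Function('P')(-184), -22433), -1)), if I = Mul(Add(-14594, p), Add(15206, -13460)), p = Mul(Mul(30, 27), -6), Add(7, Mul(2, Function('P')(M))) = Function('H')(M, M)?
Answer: Rational(67908614, 11017) ≈ 6164.0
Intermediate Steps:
Function('H')(A, R) = Pow(A, 2)
Function('P')(M) = Add(Rational(-7, 2), Mul(Rational(1, 2), Pow(M, 2)))
p = -4860 (p = Mul(810, -6) = -4860)
I = -33966684 (I = Mul(Add(-14594, -4860), Add(15206, -13460)) = Mul(-19454, 1746) = -33966684)
Mul(Add(12377, I), Pow(Add(Function('P')(-184), -22433), -1)) = Mul(Add(12377, -33966684), Pow(Add(Add(Rational(-7, 2), Mul(Rational(1, 2), Pow(-184, 2))), -22433), -1)) = Mul(-33954307, Pow(Add(Add(Rational(-7, 2), Mul(Rational(1, 2), 33856)), -22433), -1)) = Mul(-33954307, Pow(Add(Add(Rational(-7, 2), 16928), -22433), -1)) = Mul(-33954307, Pow(Add(Rational(33849, 2), -22433), -1)) = Mul(-33954307, Pow(Rational(-11017, 2), -1)) = Mul(-33954307, Rational(-2, 11017)) = Rational(67908614, 11017)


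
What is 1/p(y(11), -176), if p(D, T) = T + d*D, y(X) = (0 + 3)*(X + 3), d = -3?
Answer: -1/302 ≈ -0.0033113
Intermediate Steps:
y(X) = 9 + 3*X (y(X) = 3*(3 + X) = 9 + 3*X)
p(D, T) = T - 3*D
1/p(y(11), -176) = 1/(-176 - 3*(9 + 3*11)) = 1/(-176 - 3*(9 + 33)) = 1/(-176 - 3*42) = 1/(-176 - 126) = 1/(-302) = -1/302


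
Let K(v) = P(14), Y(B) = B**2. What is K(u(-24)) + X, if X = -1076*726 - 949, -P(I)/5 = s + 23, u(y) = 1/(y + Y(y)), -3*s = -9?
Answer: -782255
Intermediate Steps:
s = 3 (s = -1/3*(-9) = 3)
u(y) = 1/(y + y**2)
P(I) = -130 (P(I) = -5*(3 + 23) = -5*26 = -130)
K(v) = -130
X = -782125 (X = -781176 - 949 = -782125)
K(u(-24)) + X = -130 - 782125 = -782255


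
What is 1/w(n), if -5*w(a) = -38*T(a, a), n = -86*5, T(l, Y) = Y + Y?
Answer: -1/6536 ≈ -0.00015300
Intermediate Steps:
T(l, Y) = 2*Y
n = -430
w(a) = 76*a/5 (w(a) = -(-38)*2*a/5 = -(-76)*a/5 = 76*a/5)
1/w(n) = 1/((76/5)*(-430)) = 1/(-6536) = -1/6536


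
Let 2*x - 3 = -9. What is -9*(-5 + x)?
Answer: 72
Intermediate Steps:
x = -3 (x = 3/2 + (½)*(-9) = 3/2 - 9/2 = -3)
-9*(-5 + x) = -9*(-5 - 3) = -9*(-8) = 72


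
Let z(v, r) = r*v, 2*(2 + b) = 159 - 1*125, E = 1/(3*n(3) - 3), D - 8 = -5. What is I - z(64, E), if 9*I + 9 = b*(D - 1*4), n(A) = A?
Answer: -40/3 ≈ -13.333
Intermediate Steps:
D = 3 (D = 8 - 5 = 3)
E = ⅙ (E = 1/(3*3 - 3) = 1/(9 - 3) = 1/6 = ⅙ ≈ 0.16667)
b = 15 (b = -2 + (159 - 1*125)/2 = -2 + (159 - 125)/2 = -2 + (½)*34 = -2 + 17 = 15)
I = -8/3 (I = -1 + (15*(3 - 1*4))/9 = -1 + (15*(3 - 4))/9 = -1 + (15*(-1))/9 = -1 + (⅑)*(-15) = -1 - 5/3 = -8/3 ≈ -2.6667)
I - z(64, E) = -8/3 - 64/6 = -8/3 - 1*32/3 = -8/3 - 32/3 = -40/3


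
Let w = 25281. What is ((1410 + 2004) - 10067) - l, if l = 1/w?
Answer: -168194494/25281 ≈ -6653.0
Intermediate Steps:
l = 1/25281 ≈ 3.9555e-5
((1410 + 2004) - 10067) - l = ((1410 + 2004) - 10067) - 1*1/25281 = (3414 - 10067) - 1/25281 = -6653 - 1/25281 = -168194494/25281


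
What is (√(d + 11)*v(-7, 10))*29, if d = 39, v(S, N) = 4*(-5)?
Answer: -2900*√2 ≈ -4101.2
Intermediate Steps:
v(S, N) = -20
(√(d + 11)*v(-7, 10))*29 = (√(39 + 11)*(-20))*29 = (√50*(-20))*29 = ((5*√2)*(-20))*29 = -100*√2*29 = -2900*√2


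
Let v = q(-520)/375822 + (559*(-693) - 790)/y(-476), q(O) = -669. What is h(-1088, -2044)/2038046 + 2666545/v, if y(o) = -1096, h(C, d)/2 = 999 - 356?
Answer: 37308212244220292351/4955329612025507 ≈ 7528.9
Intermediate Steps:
h(C, d) = 1286 (h(C, d) = 2*(999 - 356) = 2*643 = 1286)
v = 24314120545/68650152 (v = -669/375822 + (559*(-693) - 790)/(-1096) = -669*1/375822 + (-387387 - 790)*(-1/1096) = -223/125274 - 388177*(-1/1096) = -223/125274 + 388177/1096 = 24314120545/68650152 ≈ 354.17)
h(-1088, -2044)/2038046 + 2666545/v = 1286/2038046 + 2666545/(24314120545/68650152) = 1286*(1/2038046) + 2666545*(68650152/24314120545) = 643/1019023 + 36611743912968/4862824109 = 37308212244220292351/4955329612025507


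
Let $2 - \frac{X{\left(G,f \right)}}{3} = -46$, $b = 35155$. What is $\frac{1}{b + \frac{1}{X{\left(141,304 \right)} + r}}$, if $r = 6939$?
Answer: $\frac{7083}{249002866} \approx 2.8445 \cdot 10^{-5}$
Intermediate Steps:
$X{\left(G,f \right)} = 144$ ($X{\left(G,f \right)} = 6 - -138 = 6 + 138 = 144$)
$\frac{1}{b + \frac{1}{X{\left(141,304 \right)} + r}} = \frac{1}{35155 + \frac{1}{144 + 6939}} = \frac{1}{35155 + \frac{1}{7083}} = \frac{1}{\frac{249002866}{7083}} = \frac{7083}{249002866}$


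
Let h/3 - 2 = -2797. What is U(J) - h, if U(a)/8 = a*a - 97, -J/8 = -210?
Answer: 22586809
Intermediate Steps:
h = -8385 (h = 6 + 3*(-2797) = 6 - 8391 = -8385)
J = 1680 (J = -8*(-210) = 1680)
U(a) = -776 + 8*a² (U(a) = 8*(a*a - 97) = 8*(a² - 97) = 8*(-97 + a²) = -776 + 8*a²)
U(J) - h = (-776 + 8*1680²) - 1*(-8385) = (-776 + 8*2822400) + 8385 = (-776 + 22579200) + 8385 = 22578424 + 8385 = 22586809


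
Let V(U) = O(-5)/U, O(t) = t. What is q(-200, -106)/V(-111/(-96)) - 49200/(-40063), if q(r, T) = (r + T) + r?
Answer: 378965743/3205040 ≈ 118.24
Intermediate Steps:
q(r, T) = T + 2*r (q(r, T) = (T + r) + r = T + 2*r)
V(U) = -5/U
q(-200, -106)/V(-111/(-96)) - 49200/(-40063) = (-106 + 2*(-200))/((-5/((-111/(-96))))) - 49200/(-40063) = (-106 - 400)/((-5/((-111*(-1/96))))) - 49200*(-1/40063) = -506/((-5/37/32)) + 49200/40063 = -506/((-5*32/37)) + 49200/40063 = -506/(-160/37) + 49200/40063 = -506*(-37/160) + 49200/40063 = 9361/80 + 49200/40063 = 378965743/3205040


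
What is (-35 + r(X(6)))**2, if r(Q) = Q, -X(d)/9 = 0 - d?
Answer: 361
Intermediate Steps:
X(d) = 9*d (X(d) = -9*(0 - d) = -(-9)*d = 9*d)
(-35 + r(X(6)))**2 = (-35 + 9*6)**2 = (-35 + 54)**2 = 19**2 = 361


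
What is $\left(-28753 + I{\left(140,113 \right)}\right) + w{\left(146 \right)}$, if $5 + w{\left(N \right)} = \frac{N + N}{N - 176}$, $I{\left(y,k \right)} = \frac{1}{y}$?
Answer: $- \frac{2416489}{84} \approx -28768.0$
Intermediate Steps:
$w{\left(N \right)} = -5 + \frac{2 N}{-176 + N}$ ($w{\left(N \right)} = -5 + \frac{N + N}{N - 176} = -5 + \frac{2 N}{-176 + N}$)
$\left(-28753 + I{\left(140,113 \right)}\right) + w{\left(146 \right)} = \left(-28753 + \frac{1}{140}\right) + \frac{880 - 438}{-176 + 146} = \left(-28753 + \frac{1}{140}\right) + \frac{880 - 438}{-30} = - \frac{4025419}{140} - \frac{221}{15} = - \frac{2416489}{84}$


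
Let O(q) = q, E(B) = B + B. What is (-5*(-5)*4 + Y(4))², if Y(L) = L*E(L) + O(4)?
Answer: 18496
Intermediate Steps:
E(B) = 2*B
Y(L) = 4 + 2*L² (Y(L) = L*(2*L) + 4 = 2*L² + 4 = 4 + 2*L²)
(-5*(-5)*4 + Y(4))² = (-5*(-5)*4 + (4 + 2*4²))² = (25*4 + (4 + 2*16))² = (100 + (4 + 32))² = (100 + 36)² = 136² = 18496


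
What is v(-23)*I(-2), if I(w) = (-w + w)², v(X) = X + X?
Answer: 0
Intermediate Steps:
v(X) = 2*X
I(w) = 0 (I(w) = 0² = 0)
v(-23)*I(-2) = (2*(-23))*0 = -46*0 = 0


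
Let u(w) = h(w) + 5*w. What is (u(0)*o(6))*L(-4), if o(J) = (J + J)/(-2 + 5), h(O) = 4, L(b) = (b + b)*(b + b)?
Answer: 1024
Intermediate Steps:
L(b) = 4*b² (L(b) = (2*b)*(2*b) = 4*b²)
o(J) = 2*J/3 (o(J) = (2*J)/3 = (2*J)*(⅓) = 2*J/3)
u(w) = 4 + 5*w
(u(0)*o(6))*L(-4) = ((4 + 5*0)*((⅔)*6))*(4*(-4)²) = ((4 + 0)*4)*(4*16) = (4*4)*64 = 16*64 = 1024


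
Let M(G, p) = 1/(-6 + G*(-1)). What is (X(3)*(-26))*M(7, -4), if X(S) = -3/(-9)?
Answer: ⅔ ≈ 0.66667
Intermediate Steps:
M(G, p) = 1/(-6 - G)
X(S) = ⅓ (X(S) = -3*(-⅑) = ⅓)
(X(3)*(-26))*M(7, -4) = ((⅓)*(-26))*(-1/(6 + 7)) = -(-26)/(3*13) = -26/3*(-1/13) = ⅔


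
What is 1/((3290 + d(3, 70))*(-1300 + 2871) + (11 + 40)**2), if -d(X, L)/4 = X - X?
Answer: 1/5171191 ≈ 1.9338e-7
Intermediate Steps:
d(X, L) = 0 (d(X, L) = -4*(X - X) = -4*0 = 0)
1/((3290 + d(3, 70))*(-1300 + 2871) + (11 + 40)**2) = 1/((3290 + 0)*(-1300 + 2871) + (11 + 40)**2) = 1/(3290*1571 + 51**2) = 1/(5168590 + 2601) = 1/5171191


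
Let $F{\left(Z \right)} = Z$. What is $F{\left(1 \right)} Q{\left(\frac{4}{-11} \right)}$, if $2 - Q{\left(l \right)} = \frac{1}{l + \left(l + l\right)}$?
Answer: $\frac{35}{12} \approx 2.9167$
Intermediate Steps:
$Q{\left(l \right)} = 2 - \frac{1}{3 l}$ ($Q{\left(l \right)} = 2 - \frac{1}{l + \left(l + l\right)} = 2 - \frac{1}{l + 2 l} = 2 - \frac{1}{3 l}$)
$F{\left(1 \right)} Q{\left(\frac{4}{-11} \right)} = 1 \left(2 - \frac{1}{3 \frac{4}{-11}}\right) = 1 \left(2 - \frac{1}{3 \cdot 4 \left(- \frac{1}{11}\right)}\right) = 1 \left(2 - \frac{1}{3 \left(- \frac{4}{11}\right)}\right) = 1 \left(2 - - \frac{11}{12}\right) = 1 \left(2 + \frac{11}{12}\right) = 1 \cdot \frac{35}{12} = \frac{35}{12}$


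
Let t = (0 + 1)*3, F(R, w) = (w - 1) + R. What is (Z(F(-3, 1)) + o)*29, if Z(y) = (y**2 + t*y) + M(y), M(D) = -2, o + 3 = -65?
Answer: -2030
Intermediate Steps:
o = -68 (o = -3 - 65 = -68)
F(R, w) = -1 + R + w (F(R, w) = (-1 + w) + R = -1 + R + w)
t = 3 (t = 1*3 = 3)
Z(y) = -2 + y**2 + 3*y (Z(y) = (y**2 + 3*y) - 2 = -2 + y**2 + 3*y)
(Z(F(-3, 1)) + o)*29 = ((-2 + (-1 - 3 + 1)**2 + 3*(-1 - 3 + 1)) - 68)*29 = ((-2 + (-3)**2 + 3*(-3)) - 68)*29 = ((-2 + 9 - 9) - 68)*29 = (-2 - 68)*29 = -70*29 = -2030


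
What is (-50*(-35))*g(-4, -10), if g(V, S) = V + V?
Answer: -14000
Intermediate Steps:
g(V, S) = 2*V
(-50*(-35))*g(-4, -10) = (-50*(-35))*(2*(-4)) = 1750*(-8) = -14000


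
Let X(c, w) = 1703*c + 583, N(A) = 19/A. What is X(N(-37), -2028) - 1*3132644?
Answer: -115918614/37 ≈ -3.1329e+6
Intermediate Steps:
X(c, w) = 583 + 1703*c
X(N(-37), -2028) - 1*3132644 = (583 + 1703*(19/(-37))) - 1*3132644 = (583 + 1703*(19*(-1/37))) - 3132644 = (583 + 1703*(-19/37)) - 3132644 = (583 - 32357/37) - 3132644 = -10786/37 - 3132644 = -115918614/37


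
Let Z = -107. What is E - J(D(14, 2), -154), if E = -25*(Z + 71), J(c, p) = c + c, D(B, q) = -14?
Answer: 928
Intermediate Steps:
J(c, p) = 2*c
E = 900 (E = -25*(-107 + 71) = -25*(-36) = 900)
E - J(D(14, 2), -154) = 900 - 2*(-14) = 900 - 1*(-28) = 900 + 28 = 928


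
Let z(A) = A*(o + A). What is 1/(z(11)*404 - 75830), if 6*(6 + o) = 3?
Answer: -1/51388 ≈ -1.9460e-5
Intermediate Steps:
o = -11/2 (o = -6 + (1/6)*3 = -6 + 1/2 = -11/2 ≈ -5.5000)
z(A) = A*(-11/2 + A)
1/(z(11)*404 - 75830) = 1/(((1/2)*11*(-11 + 2*11))*404 - 75830) = 1/(((1/2)*11*(-11 + 22))*404 - 75830) = 1/(((1/2)*11*11)*404 - 75830) = 1/((121/2)*404 - 75830) = 1/(24442 - 75830) = 1/(-51388) = -1/51388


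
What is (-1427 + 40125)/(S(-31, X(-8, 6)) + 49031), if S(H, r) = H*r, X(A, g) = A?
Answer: 38698/49279 ≈ 0.78528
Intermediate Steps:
(-1427 + 40125)/(S(-31, X(-8, 6)) + 49031) = (-1427 + 40125)/(-31*(-8) + 49031) = 38698/(248 + 49031) = 38698/49279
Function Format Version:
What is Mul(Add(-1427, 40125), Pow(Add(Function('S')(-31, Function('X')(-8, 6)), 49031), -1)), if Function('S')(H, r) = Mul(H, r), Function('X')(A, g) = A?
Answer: Rational(38698, 49279) ≈ 0.78528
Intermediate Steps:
Mul(Add(-1427, 40125), Pow(Add(Function('S')(-31, Function('X')(-8, 6)), 49031), -1)) = Mul(Add(-1427, 40125), Pow(Add(Mul(-31, -8), 49031), -1)) = Mul(38698, Pow(Add(248, 49031), -1)) = Mul(38698, Pow(49279, -1)) = Mul(38698, Rational(1, 49279)) = Rational(38698, 49279)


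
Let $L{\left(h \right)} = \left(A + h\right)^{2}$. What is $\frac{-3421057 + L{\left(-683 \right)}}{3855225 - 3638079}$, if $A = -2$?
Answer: $- \frac{491972}{36191} \approx -13.594$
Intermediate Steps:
$L{\left(h \right)} = \left(-2 + h\right)^{2}$
$\frac{-3421057 + L{\left(-683 \right)}}{3855225 - 3638079} = \frac{-3421057 + \left(-2 - 683\right)^{2}}{3855225 - 3638079} = \frac{-3421057 + \left(-685\right)^{2}}{217146} = \left(-3421057 + 469225\right) \frac{1}{217146} = \left(-2951832\right) \frac{1}{217146} = - \frac{491972}{36191}$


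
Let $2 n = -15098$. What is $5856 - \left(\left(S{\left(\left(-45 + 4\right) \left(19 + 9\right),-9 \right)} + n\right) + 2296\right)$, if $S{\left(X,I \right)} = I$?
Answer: $11118$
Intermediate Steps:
$n = -7549$ ($n = \frac{1}{2} \left(-15098\right) = -7549$)
$5856 - \left(\left(S{\left(\left(-45 + 4\right) \left(19 + 9\right),-9 \right)} + n\right) + 2296\right) = 5856 - \left(\left(-9 - 7549\right) + 2296\right) = 5856 - \left(-7558 + 2296\right) = 5856 - -5262 = 5856 + 5262 = 11118$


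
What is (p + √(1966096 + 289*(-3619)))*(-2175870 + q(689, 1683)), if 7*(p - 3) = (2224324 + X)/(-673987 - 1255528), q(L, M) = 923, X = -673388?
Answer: -84755246474413/13506605 - 933052263*√5 ≈ -2.0926e+9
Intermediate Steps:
p = 38968879/13506605 (p = 3 + ((2224324 - 673388)/(-673987 - 1255528))/7 = 3 + (1550936/(-1929515))/7 = 3 + (1550936*(-1/1929515))/7 = 3 + (⅐)*(-1550936/1929515) = 3 - 1550936/13506605 = 38968879/13506605 ≈ 2.8852)
(p + √(1966096 + 289*(-3619)))*(-2175870 + q(689, 1683)) = (38968879/13506605 + √(1966096 + 289*(-3619)))*(-2175870 + 923) = (38968879/13506605 + √(1966096 - 1045891))*(-2174947) = (38968879/13506605 + √920205)*(-2174947) = (38968879/13506605 + 429*√5)*(-2174947) = -84755246474413/13506605 - 933052263*√5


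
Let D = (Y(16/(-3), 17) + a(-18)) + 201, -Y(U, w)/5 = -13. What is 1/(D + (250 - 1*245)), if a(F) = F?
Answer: 1/253 ≈ 0.0039526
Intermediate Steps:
Y(U, w) = 65 (Y(U, w) = -5*(-13) = 65)
D = 248 (D = (65 - 18) + 201 = 47 + 201 = 248)
1/(D + (250 - 1*245)) = 1/(248 + (250 - 1*245)) = 1/(248 + (250 - 245)) = 1/(248 + 5) = 1/253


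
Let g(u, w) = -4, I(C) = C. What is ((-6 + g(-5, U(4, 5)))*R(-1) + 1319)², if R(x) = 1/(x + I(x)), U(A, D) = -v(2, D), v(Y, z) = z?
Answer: 1752976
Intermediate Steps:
U(A, D) = -D
R(x) = 1/(2*x) (R(x) = 1/(x + x) = 1/(2*x))
((-6 + g(-5, U(4, 5)))*R(-1) + 1319)² = ((-6 - 4)*((½)/(-1)) + 1319)² = (-5*(-1) + 1319)² = (-10*(-½) + 1319)² = (5 + 1319)² = 1324² = 1752976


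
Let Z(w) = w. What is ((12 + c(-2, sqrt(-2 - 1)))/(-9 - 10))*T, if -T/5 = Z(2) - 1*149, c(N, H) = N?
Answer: -7350/19 ≈ -386.84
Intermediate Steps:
T = 735 (T = -5*(2 - 1*149) = -5*(2 - 149) = -5*(-147) = 735)
((12 + c(-2, sqrt(-2 - 1)))/(-9 - 10))*T = ((12 - 2)/(-9 - 10))*735 = (10/(-19))*735 = (10*(-1/19))*735 = -10/19*735 = -7350/19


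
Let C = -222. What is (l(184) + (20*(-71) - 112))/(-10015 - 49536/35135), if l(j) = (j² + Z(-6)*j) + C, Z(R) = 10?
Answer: -1192552170/351926561 ≈ -3.3886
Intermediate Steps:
l(j) = -222 + j² + 10*j (l(j) = (j² + 10*j) - 222 = -222 + j² + 10*j)
(l(184) + (20*(-71) - 112))/(-10015 - 49536/35135) = ((-222 + 184² + 10*184) + (20*(-71) - 112))/(-10015 - 49536/35135) = ((-222 + 33856 + 1840) + (-1420 - 112))/(-10015 - 49536*1/35135) = (35474 - 1532)/(-10015 - 49536/35135) = 33942/(-351926561/35135) = 33942*(-35135/351926561) = -1192552170/351926561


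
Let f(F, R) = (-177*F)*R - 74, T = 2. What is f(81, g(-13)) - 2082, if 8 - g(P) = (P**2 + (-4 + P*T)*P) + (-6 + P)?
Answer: 7625128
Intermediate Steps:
g(P) = 14 - P - P**2 - P*(-4 + 2*P) (g(P) = 8 - ((P**2 + (-4 + P*2)*P) + (-6 + P)) = 8 - ((P**2 + (-4 + 2*P)*P) + (-6 + P)) = 8 - ((P**2 + P*(-4 + 2*P)) + (-6 + P)) = 8 - (-6 + P + P**2 + P*(-4 + 2*P)) = 8 + (6 - P - P**2 - P*(-4 + 2*P)) = 14 - P - P**2 - P*(-4 + 2*P))
f(F, R) = -74 - 177*F*R (f(F, R) = -177*F*R - 74 = -74 - 177*F*R)
f(81, g(-13)) - 2082 = (-74 - 177*81*(14 - 3*(-13)**2 + 3*(-13))) - 2082 = (-74 - 177*81*(14 - 3*169 - 39)) - 2082 = (-74 - 177*81*(14 - 507 - 39)) - 2082 = (-74 - 177*81*(-532)) - 2082 = (-74 + 7627284) - 2082 = 7627210 - 2082 = 7625128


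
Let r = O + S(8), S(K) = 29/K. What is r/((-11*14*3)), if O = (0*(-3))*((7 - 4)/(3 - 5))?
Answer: -29/3696 ≈ -0.0078463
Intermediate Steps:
O = 0 (O = 0*(3/(-2)) = 0*(3*(-1/2)) = 0*(-3/2) = 0)
r = 29/8 (r = 0 + 29/8 = 29/8 ≈ 3.6250)
r/((-11*14*3)) = 29/(8*((-11*14*3))) = 29/(8*((-154*3))) = (29/8)/(-462) = (29/8)*(-1/462) = -29/3696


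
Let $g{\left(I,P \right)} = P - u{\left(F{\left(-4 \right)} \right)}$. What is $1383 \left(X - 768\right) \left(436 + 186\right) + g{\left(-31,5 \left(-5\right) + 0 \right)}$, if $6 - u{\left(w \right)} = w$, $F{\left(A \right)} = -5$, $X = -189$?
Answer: $-823236318$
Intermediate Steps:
$u{\left(w \right)} = 6 - w$
$g{\left(I,P \right)} = -11 + P$ ($g{\left(I,P \right)} = P - \left(6 - -5\right) = P - \left(6 + 5\right) = P - 11 = -11 + P$)
$1383 \left(X - 768\right) \left(436 + 186\right) + g{\left(-31,5 \left(-5\right) + 0 \right)} = 1383 \left(-189 - 768\right) \left(436 + 186\right) + \left(-11 + \left(5 \left(-5\right) + 0\right)\right) = 1383 \left(\left(-957\right) 622\right) + \left(-11 + \left(-25 + 0\right)\right) = 1383 \left(-595254\right) - 36 = -823236282 - 36 = -823236318$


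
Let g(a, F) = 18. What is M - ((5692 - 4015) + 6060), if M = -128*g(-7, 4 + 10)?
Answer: -10041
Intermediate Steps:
M = -2304 (M = -128*18 = -2304)
M - ((5692 - 4015) + 6060) = -2304 - ((5692 - 4015) + 6060) = -2304 - (1677 + 6060) = -2304 - 1*7737 = -2304 - 7737 = -10041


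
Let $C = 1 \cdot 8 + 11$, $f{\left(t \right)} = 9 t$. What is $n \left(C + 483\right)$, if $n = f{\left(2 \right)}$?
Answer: $9036$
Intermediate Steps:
$C = 19$ ($C = 8 + 11 = 19$)
$n = 18$ ($n = 9 \cdot 2 = 18$)
$n \left(C + 483\right) = 18 \left(19 + 483\right) = 18 \cdot 502 = 9036$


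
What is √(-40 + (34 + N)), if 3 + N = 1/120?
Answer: I*√32370/60 ≈ 2.9986*I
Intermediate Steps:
N = -359/120 (N = -3 + 1/120 = -359/120 ≈ -2.9917)
√(-40 + (34 + N)) = √(-40 + (34 - 359/120)) = √(-40 + 3721/120) = √(-1079/120) = I*√32370/60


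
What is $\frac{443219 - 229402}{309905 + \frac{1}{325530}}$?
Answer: $\frac{69603848010}{100883374651} \approx 0.68994$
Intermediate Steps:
$\frac{443219 - 229402}{309905 + \frac{1}{325530}} = \frac{213817}{309905 + \frac{1}{325530}} = \frac{213817}{\frac{100883374651}{325530}} = 213817 \cdot \frac{325530}{100883374651} = \frac{69603848010}{100883374651}$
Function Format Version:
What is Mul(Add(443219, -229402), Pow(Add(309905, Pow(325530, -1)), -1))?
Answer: Rational(69603848010, 100883374651) ≈ 0.68994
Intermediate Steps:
Mul(Add(443219, -229402), Pow(Add(309905, Pow(325530, -1)), -1)) = Mul(213817, Pow(Add(309905, Rational(1, 325530)), -1)) = Mul(213817, Pow(Rational(100883374651, 325530), -1)) = Mul(213817, Rational(325530, 100883374651)) = Rational(69603848010, 100883374651)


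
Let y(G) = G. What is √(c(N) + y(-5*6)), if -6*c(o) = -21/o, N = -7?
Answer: I*√122/2 ≈ 5.5227*I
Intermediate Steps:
c(o) = 7/(2*o) (c(o) = -(-7)/(2*o) = 7/(2*o))
√(c(N) + y(-5*6)) = √((7/2)/(-7) - 5*6) = √((7/2)*(-⅐) - 30) = √(-½ - 30) = √(-61/2) = I*√122/2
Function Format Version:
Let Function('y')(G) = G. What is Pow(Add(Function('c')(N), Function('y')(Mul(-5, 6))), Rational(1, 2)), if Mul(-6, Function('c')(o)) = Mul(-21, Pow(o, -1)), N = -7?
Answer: Mul(Rational(1, 2), I, Pow(122, Rational(1, 2))) ≈ Mul(5.5227, I)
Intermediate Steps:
Function('c')(o) = Mul(Rational(7, 2), Pow(o, -1)) (Function('c')(o) = Mul(Rational(-1, 6), Mul(-21, Pow(o, -1))) = Mul(Rational(7, 2), Pow(o, -1)))
Pow(Add(Function('c')(N), Function('y')(Mul(-5, 6))), Rational(1, 2)) = Pow(Add(Mul(Rational(7, 2), Pow(-7, -1)), Mul(-5, 6)), Rational(1, 2)) = Pow(Add(Mul(Rational(7, 2), Rational(-1, 7)), -30), Rational(1, 2)) = Pow(Add(Rational(-1, 2), -30), Rational(1, 2)) = Pow(Rational(-61, 2), Rational(1, 2)) = Mul(Rational(1, 2), I, Pow(122, Rational(1, 2)))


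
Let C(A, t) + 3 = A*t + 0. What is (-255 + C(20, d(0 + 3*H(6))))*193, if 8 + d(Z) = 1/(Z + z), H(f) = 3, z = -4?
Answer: -79902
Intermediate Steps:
d(Z) = -8 + 1/(-4 + Z) (d(Z) = -8 + 1/(Z - 4) = -8 + 1/(-4 + Z))
C(A, t) = -3 + A*t (C(A, t) = -3 + (A*t + 0) = -3 + A*t)
(-255 + C(20, d(0 + 3*H(6))))*193 = (-255 + (-3 + 20*((33 - 8*(0 + 3*3))/(-4 + (0 + 3*3)))))*193 = (-255 + (-3 + 20*((33 - 8*(0 + 9))/(-4 + (0 + 9)))))*193 = (-255 + (-3 + 20*((33 - 8*9)/(-4 + 9))))*193 = (-255 + (-3 + 20*((33 - 72)/5)))*193 = (-255 + (-3 + 20*((1/5)*(-39))))*193 = (-255 + (-3 + 20*(-39/5)))*193 = (-255 + (-3 - 156))*193 = (-255 - 159)*193 = -414*193 = -79902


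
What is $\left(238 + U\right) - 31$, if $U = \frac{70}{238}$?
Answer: $\frac{3524}{17} \approx 207.29$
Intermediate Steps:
$U = \frac{5}{17}$ ($U = 70 \cdot \frac{1}{238} = \frac{5}{17} \approx 0.29412$)
$\left(238 + U\right) - 31 = \left(238 + \frac{5}{17}\right) - 31 = \frac{4051}{17} - 31 = \frac{3524}{17}$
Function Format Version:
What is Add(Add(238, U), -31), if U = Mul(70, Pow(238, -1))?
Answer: Rational(3524, 17) ≈ 207.29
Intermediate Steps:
U = Rational(5, 17) (U = Mul(70, Rational(1, 238)) = Rational(5, 17) ≈ 0.29412)
Add(Add(238, U), -31) = Add(Add(238, Rational(5, 17)), -31) = Add(Rational(4051, 17), -31) = Rational(3524, 17)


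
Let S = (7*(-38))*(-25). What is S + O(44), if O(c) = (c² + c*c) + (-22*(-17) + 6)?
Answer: 10902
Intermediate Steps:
O(c) = 380 + 2*c² (O(c) = (c² + c²) + (374 + 6) = 2*c² + 380 = 380 + 2*c²)
S = 6650 (S = -266*(-25) = 6650)
S + O(44) = 6650 + (380 + 2*44²) = 6650 + (380 + 2*1936) = 6650 + (380 + 3872) = 6650 + 4252 = 10902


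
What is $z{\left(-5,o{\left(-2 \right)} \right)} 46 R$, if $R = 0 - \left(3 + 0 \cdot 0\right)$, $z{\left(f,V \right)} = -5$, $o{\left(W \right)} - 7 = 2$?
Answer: $690$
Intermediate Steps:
$o{\left(W \right)} = 9$ ($o{\left(W \right)} = 7 + 2 = 9$)
$R = -3$ ($R = 0 - \left(3 + 0\right) = 0 - 3 = -3$)
$z{\left(-5,o{\left(-2 \right)} \right)} 46 R = \left(-5\right) 46 \left(-3\right) = \left(-230\right) \left(-3\right) = 690$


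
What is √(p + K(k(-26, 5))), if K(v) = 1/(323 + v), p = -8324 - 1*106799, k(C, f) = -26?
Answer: I*√1128320490/99 ≈ 339.3*I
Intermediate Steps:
p = -115123 (p = -8324 - 106799 = -115123)
√(p + K(k(-26, 5))) = √(-115123 + 1/(323 - 26)) = √(-115123 + 1/297) = √(-34191530/297) = I*√1128320490/99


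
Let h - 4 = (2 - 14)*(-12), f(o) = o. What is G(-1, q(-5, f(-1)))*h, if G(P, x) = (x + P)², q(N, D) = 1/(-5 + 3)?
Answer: 333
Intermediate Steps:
q(N, D) = -½ (q(N, D) = 1/(-2) = -½)
G(P, x) = (P + x)²
h = 148 (h = 4 + (2 - 14)*(-12) = 4 - 12*(-12) = 4 + 144 = 148)
G(-1, q(-5, f(-1)))*h = (-1 - ½)²*148 = (-3/2)²*148 = (9/4)*148 = 333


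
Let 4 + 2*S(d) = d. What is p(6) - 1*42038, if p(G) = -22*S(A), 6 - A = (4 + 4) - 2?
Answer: -41994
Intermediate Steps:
A = 0 (A = 6 - ((4 + 4) - 2) = 6 - (8 - 2) = 6 - 1*6 = 6 - 6 = 0)
S(d) = -2 + d/2
p(G) = 44 (p(G) = -22*(-2 + (½)*0) = -22*(-2 + 0) = -22*(-2) = 44)
p(6) - 1*42038 = 44 - 1*42038 = 44 - 42038 = -41994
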